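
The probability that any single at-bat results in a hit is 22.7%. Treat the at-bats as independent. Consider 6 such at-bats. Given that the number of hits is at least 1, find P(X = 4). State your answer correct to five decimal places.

0.03025

X ~ Binomial(6, 0.227). Want P(X=4 | X≥1) = P(X=4) / P(X≥1).
P(X=4) = C(6,4)·0.227^4·0.773^2 = 0.0237987
P(X≥1) = 1 − 0.2133423 = 0.7866577
Ratio = 0.0237987 / 0.7866577 = 0.0302530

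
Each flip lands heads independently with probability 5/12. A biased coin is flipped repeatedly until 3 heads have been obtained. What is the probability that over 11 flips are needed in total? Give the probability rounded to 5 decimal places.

Needing more than 11 flips ⇔ fewer than 3 successes in the first 11. With X ~ Binomial(11, 0.416667), P(Y > 11) = P(X ≤ 2).
  k=0: C(11,0)·0.416667^0·0.583333^11 = 0.0026612
  k=1: C(11,1)·0.416667^1·0.583333^10 = 0.0209098
  k=2: C(11,2)·0.416667^2·0.583333^9 = 0.0746778
P(X ≤ 2) = 0.0982488

0.09825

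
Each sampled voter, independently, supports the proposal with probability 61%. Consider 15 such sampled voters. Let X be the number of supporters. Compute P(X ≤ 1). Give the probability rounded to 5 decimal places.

0.00002

X ~ Binomial(15, 0.61); P(X ≤ 1) = Σ C(15,k) p^k (1−p)^(15−k) over k:
  k=0: C(15,0)·0.61^0·0.39^15 = 0.0000007
  k=1: C(15,1)·0.61^1·0.39^14 = 0.0000172
Total = 0.0000180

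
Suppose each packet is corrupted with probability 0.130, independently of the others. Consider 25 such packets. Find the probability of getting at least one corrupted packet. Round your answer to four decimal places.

0.9692

P(at least one) = 1 − P(none) = 1 − (1 − 0.13)^25
= 1 − 0.030760 = 0.969240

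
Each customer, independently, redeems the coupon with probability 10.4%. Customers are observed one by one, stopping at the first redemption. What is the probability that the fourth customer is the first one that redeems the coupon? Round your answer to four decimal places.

0.0748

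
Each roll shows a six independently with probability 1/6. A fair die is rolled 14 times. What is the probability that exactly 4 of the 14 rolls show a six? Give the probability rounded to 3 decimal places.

X ~ Binomial(n=14, p=0.166667).
P(X=4) = C(14,4) · p^4 · (1−p)^10
= 1001 · 0.0007716 · 0.16151 = 0.12474

0.125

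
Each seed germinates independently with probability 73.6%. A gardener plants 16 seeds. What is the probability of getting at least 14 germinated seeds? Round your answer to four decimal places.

X ~ Binomial(16, 0.736); P(X ≥ 14) = Σ C(16,k) p^k (1−p)^(16−k) over k:
  k=14: C(16,14)·0.736^14·0.264^2 = 0.114467
  k=15: C(16,15)·0.736^15·0.264^1 = 0.042549
  k=16: C(16,16)·0.736^16·0.264^0 = 0.007414
Total = 0.164430

0.1644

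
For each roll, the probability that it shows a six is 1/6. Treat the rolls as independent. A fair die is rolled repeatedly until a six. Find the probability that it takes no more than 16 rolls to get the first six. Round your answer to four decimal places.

0.9459

Y = number of rolls to the first success; geometric, p = 0.166667.
P(Y ≤ 16) = 1 − (1−p)^16 = 1 − 0.054088 = 0.945912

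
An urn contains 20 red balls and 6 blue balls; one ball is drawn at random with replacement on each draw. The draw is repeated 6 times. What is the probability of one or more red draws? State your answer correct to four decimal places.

P(at least one) = 1 − P(none) = 1 − (1 − 0.769231)^6
= 1 − 0.000151 = 0.999849

0.9998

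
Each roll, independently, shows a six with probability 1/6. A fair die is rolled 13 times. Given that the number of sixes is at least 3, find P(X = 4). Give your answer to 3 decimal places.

X ~ Binomial(13, 0.166667). Want P(X=4 | X≥3) = P(X=4) / P(X≥3).
P(X=4) = C(13,4)·0.166667^4·0.833333^9 = 0.10692
P(X≥3) = 1 − 0.09346 − 0.24301 − 0.29161 = 0.37192
Ratio = 0.10692 / 0.37192 = 0.28749

0.287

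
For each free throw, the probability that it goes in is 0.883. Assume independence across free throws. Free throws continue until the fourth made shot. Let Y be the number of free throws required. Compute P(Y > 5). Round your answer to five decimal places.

0.10758

Needing more than 5 free throws ⇔ fewer than 4 successes in the first 5. With X ~ Binomial(5, 0.883), P(Y > 5) = P(X ≤ 3).
  k=0: C(5,0)·0.883^0·0.117^5 = 0.0000219
  k=1: C(5,1)·0.883^1·0.117^4 = 0.0008273
  k=2: C(5,2)·0.883^2·0.117^3 = 0.0124876
  k=3: C(5,3)·0.883^3·0.117^2 = 0.0942440
P(X ≤ 3) = 0.1075809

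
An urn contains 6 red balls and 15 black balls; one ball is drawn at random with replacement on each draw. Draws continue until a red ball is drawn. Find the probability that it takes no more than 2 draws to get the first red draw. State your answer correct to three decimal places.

Y = number of draws to the first success; geometric, p = 0.285714.
P(Y ≤ 2) = 1 − (1−p)^2 = 1 − 0.51020 = 0.48980

0.490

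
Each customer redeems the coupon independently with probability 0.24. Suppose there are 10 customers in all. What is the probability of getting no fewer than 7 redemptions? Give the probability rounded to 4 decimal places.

X ~ Binomial(10, 0.24); P(X ≥ 7) = Σ C(10,k) p^k (1−p)^(10−k) over k:
  k=7: C(10,7)·0.24^7·0.76^3 = 0.002416
  k=8: C(10,8)·0.24^8·0.76^2 = 0.000286
  k=9: C(10,9)·0.24^9·0.76^1 = 0.000020
  k=10: C(10,10)·0.24^10·0.76^0 = 0.000001
Total = 0.002723

0.0027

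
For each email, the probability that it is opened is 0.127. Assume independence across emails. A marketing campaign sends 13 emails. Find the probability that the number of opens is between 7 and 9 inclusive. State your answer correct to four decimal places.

X ~ Binomial(13, 0.127); P(7 ≤ X ≤ 9) = Σ C(13,k) p^k (1−p)^(13−k) over k:
  k=7: C(13,7)·0.127^7·0.873^6 = 0.000405
  k=8: C(13,8)·0.127^8·0.873^5 = 0.000044
  k=9: C(13,9)·0.127^9·0.873^4 = 0.000004
Total = 0.000453

0.0005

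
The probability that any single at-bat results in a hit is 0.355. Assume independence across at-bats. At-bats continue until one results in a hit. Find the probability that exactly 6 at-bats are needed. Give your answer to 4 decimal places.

Geometric (trials to first success), p = 0.355.
P(Y = 6) = (1−p)^5 · p = 0.11163 · 0.355 = 0.039630

0.0396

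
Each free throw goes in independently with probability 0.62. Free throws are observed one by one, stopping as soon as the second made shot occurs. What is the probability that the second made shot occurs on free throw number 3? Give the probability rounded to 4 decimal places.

Y = trial on which the second success occurs; negative binomial, r=2, p=0.62.
P(Y=3) = C(2,1) · p^2 · (1−p)^1
= 2 · 0.3844 · 0.38 = 0.292144

0.2921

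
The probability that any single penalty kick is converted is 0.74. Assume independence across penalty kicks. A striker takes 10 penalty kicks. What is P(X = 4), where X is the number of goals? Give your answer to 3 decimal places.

0.019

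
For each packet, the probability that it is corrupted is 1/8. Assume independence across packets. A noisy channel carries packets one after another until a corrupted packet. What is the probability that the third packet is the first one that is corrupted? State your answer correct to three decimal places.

0.096

Geometric (trials to first success), p = 0.125.
P(Y = 3) = (1−p)^2 · p = 0.76562 · 0.125 = 0.09570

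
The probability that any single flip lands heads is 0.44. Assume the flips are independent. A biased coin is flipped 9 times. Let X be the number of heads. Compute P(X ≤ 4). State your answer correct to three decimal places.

X ~ Binomial(9, 0.44); P(X ≤ 4) = Σ C(9,k) p^k (1−p)^(9−k) over k:
  k=0: C(9,0)·0.44^0·0.56^9 = 0.00542
  k=1: C(9,1)·0.44^1·0.56^8 = 0.03830
  k=2: C(9,2)·0.44^2·0.56^7 = 0.12037
  k=3: C(9,3)·0.44^3·0.56^6 = 0.22068
  k=4: C(9,4)·0.44^4·0.56^5 = 0.26009
Total = 0.64486

0.645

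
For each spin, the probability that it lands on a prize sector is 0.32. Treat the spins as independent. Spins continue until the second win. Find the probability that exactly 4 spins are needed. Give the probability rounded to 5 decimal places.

0.14205

Y = trial on which the second success occurs; negative binomial, r=2, p=0.32.
P(Y=4) = C(3,1) · p^2 · (1−p)^2
= 3 · 0.1024 · 0.4624 = 0.1420493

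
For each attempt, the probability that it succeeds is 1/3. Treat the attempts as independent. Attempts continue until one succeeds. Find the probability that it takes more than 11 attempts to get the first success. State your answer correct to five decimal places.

Y = number of attempts to the first success; geometric, p = 0.333333.
P(Y > 11) = P(first 11 all fail) = (1−p)^11 = 0.0115610

0.01156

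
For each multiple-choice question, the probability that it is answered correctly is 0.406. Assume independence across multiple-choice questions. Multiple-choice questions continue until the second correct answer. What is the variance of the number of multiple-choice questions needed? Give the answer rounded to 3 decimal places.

7.207

Y = total multiple-choice questions until the second success; negative binomial with r=2, p=0.406.
Var(Y) = r(1−p)/p² = 2·0.594 / 0.406² = 7.20716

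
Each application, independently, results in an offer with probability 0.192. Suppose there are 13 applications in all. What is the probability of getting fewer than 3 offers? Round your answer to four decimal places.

0.5314

X ~ Binomial(13, 0.192); P(X ≤ 2) = Σ C(13,k) p^k (1−p)^(13−k) over k:
  k=0: C(13,0)·0.192^0·0.808^13 = 0.062567
  k=1: C(13,1)·0.192^1·0.808^12 = 0.193277
  k=2: C(13,2)·0.192^2·0.808^11 = 0.275564
Total = 0.531408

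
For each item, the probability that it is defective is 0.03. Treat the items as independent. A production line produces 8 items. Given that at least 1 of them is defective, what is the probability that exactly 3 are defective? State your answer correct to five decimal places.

X ~ Binomial(8, 0.03). Want P(X=3 | X≥1) = P(X=3) / P(X≥1).
P(X=3) = C(8,3)·0.03^3·0.97^5 = 0.0012984
P(X≥1) = 1 − 0.7837434 = 0.2162566
Ratio = 0.0012984 / 0.2162566 = 0.0060040

0.00600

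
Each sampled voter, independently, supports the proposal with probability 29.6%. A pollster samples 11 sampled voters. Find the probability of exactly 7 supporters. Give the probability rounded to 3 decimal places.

0.016

X ~ Binomial(n=11, p=0.296).
P(X=7) = C(11,7) · p^7 · (1−p)^4
= 330 · 0.00019909 · 0.24564 = 0.01614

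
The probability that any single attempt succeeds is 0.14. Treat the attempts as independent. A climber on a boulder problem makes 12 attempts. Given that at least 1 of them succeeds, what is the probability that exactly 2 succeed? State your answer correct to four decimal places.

X ~ Binomial(12, 0.14). Want P(X=2 | X≥1) = P(X=2) / P(X≥1).
P(X=2) = C(12,2)·0.14^2·0.86^10 = 0.286276
P(X≥1) = 1 − 0.163675 = 0.836325
Ratio = 0.286276 / 0.836325 = 0.342302

0.3423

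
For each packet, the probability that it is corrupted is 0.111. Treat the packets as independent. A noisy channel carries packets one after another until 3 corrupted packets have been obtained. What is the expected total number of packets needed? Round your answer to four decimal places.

27.0270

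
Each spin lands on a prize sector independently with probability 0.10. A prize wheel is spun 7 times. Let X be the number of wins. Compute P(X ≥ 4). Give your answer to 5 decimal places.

X ~ Binomial(7, 0.10); P(X ≥ 4) = Σ C(7,k) p^k (1−p)^(7−k) over k:
  k=4: C(7,4)·0.10^4·0.90^3 = 0.0025515
  k=5: C(7,5)·0.10^5·0.90^2 = 0.0001701
  k=6: C(7,6)·0.10^6·0.90^1 = 0.0000063
  k=7: C(7,7)·0.10^7·0.90^0 = 0.0000001
Total = 0.0027280

0.00273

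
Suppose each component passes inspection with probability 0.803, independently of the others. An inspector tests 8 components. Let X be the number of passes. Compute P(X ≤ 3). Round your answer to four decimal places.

0.0097

X ~ Binomial(8, 0.803); P(X ≤ 3) = Σ C(8,k) p^k (1−p)^(8−k) over k:
  k=0: C(8,0)·0.803^0·0.197^8 = 0.000002
  k=1: C(8,1)·0.803^1·0.197^7 = 0.000074
  k=2: C(8,2)·0.803^2·0.197^6 = 0.001055
  k=3: C(8,3)·0.803^3·0.197^5 = 0.008603
Total = 0.009735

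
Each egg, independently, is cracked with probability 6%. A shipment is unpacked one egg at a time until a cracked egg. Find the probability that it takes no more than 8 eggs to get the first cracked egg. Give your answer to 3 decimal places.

0.390

Y = number of eggs to the first success; geometric, p = 0.06.
P(Y ≤ 8) = 1 − (1−p)^8 = 1 − 0.60957 = 0.39043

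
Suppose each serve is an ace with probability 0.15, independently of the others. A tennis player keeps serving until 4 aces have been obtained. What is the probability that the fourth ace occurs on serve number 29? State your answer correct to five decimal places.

Y = trial on which the fourth success occurs; negative binomial, r=4, p=0.15.
P(Y=29) = C(28,3) · p^4 · (1−p)^25
= 3276 · 0.00050625 · 0.017198 = 0.0285221

0.02852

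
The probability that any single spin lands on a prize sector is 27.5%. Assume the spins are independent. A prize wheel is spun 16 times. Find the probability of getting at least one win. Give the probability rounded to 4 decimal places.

0.9942

P(at least one) = 1 − P(none) = 1 − (1 − 0.275)^16
= 1 − 0.005827 = 0.994173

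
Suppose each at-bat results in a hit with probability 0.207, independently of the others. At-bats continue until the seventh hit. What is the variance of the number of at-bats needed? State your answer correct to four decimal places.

Y = total at-bats until the seventh success; negative binomial with r=7, p=0.207.
Var(Y) = r(1−p)/p² = 7·0.793 / 0.207² = 129.547947

129.5479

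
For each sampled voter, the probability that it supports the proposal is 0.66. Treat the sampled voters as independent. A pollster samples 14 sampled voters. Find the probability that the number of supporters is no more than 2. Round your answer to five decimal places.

X ~ Binomial(14, 0.66); P(X ≤ 2) = Σ C(14,k) p^k (1−p)^(14−k) over k:
  k=0: C(14,0)·0.66^0·0.34^14 = 0.0000003
  k=1: C(14,1)·0.66^1·0.34^13 = 0.0000075
  k=2: C(14,2)·0.66^2·0.34^12 = 0.0000946
Total = 0.0001024

0.00010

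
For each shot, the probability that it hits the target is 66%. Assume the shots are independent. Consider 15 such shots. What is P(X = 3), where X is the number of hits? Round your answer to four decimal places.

0.0003

X ~ Binomial(n=15, p=0.66).
P(X=3) = C(15,3) · p^3 · (1−p)^12
= 455 · 0.2875 · 2.3864e-06 = 0.000312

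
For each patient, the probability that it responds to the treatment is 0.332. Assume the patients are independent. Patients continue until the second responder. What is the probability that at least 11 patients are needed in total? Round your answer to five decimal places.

0.10562

Needing more than 10 patients ⇔ fewer than 2 successes in the first 10. With X ~ Binomial(10, 0.332), P(Y > 10) = P(X ≤ 1).
  k=0: C(10,0)·0.332^0·0.668^10 = 0.0176915
  k=1: C(10,1)·0.332^1·0.668^9 = 0.0879278
P(X ≤ 1) = 0.1056193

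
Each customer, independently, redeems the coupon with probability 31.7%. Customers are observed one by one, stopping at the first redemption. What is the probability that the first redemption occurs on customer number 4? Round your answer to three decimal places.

Geometric (trials to first success), p = 0.317.
P(Y = 4) = (1−p)^3 · p = 0.31861 · 0.317 = 0.10100

0.101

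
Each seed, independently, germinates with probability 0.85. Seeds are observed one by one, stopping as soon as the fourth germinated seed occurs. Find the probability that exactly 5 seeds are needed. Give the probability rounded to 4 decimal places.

Y = trial on which the fourth success occurs; negative binomial, r=4, p=0.85.
P(Y=5) = C(4,3) · p^4 · (1−p)^1
= 4 · 0.52201 · 0.15 = 0.313204

0.3132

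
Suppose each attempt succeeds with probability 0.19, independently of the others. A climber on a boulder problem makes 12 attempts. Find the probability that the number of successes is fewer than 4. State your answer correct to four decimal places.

X ~ Binomial(12, 0.19); P(X ≤ 3) = Σ C(12,k) p^k (1−p)^(12−k) over k:
  k=0: C(12,0)·0.19^0·0.81^12 = 0.079766
  k=1: C(12,1)·0.19^1·0.81^11 = 0.224528
  k=2: C(12,2)·0.19^2·0.81^10 = 0.289669
  k=3: C(12,3)·0.19^3·0.81^9 = 0.226490
Total = 0.820453

0.8205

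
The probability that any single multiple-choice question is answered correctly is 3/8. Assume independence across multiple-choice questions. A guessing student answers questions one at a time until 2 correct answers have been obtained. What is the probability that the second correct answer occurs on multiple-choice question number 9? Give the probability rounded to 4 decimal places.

0.0419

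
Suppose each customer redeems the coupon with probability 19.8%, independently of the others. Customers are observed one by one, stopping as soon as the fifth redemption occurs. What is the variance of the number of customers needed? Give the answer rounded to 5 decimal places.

Y = total customers until the fifth success; negative binomial with r=5, p=0.198.
Var(Y) = r(1−p)/p² = 5·0.802 / 0.198² = 102.2854811

102.28548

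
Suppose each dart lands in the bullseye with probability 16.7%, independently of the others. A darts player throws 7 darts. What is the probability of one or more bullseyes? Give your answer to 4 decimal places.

0.7217

P(at least one) = 1 − P(none) = 1 − (1 − 0.167)^7
= 1 − 0.278301 = 0.721699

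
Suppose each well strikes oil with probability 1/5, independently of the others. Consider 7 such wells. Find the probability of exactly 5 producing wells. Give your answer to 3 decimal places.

X ~ Binomial(n=7, p=0.20).
P(X=5) = C(7,5) · p^5 · (1−p)^2
= 21 · 0.00032 · 0.64 = 0.00430

0.004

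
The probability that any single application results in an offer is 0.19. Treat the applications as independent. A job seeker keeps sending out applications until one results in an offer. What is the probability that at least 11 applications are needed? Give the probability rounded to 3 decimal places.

0.122

Y = number of applications to the first success; geometric, p = 0.19.
P(Y > 10) = P(first 10 all fail) = (1−p)^10 = 0.12158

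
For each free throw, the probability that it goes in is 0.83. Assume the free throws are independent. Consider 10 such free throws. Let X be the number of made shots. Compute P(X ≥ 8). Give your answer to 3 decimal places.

0.766

X ~ Binomial(10, 0.83); P(X ≥ 8) = Σ C(10,k) p^k (1−p)^(10−k) over k:
  k=8: C(10,8)·0.83^8·0.17^2 = 0.29291
  k=9: C(10,9)·0.83^9·0.17^1 = 0.31780
  k=10: C(10,10)·0.83^10·0.17^0 = 0.15516
Total = 0.76587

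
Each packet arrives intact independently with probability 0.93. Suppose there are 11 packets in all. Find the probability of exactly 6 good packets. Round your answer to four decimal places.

0.0005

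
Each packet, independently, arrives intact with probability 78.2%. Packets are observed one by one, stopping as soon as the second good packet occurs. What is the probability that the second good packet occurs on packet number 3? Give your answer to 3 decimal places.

Y = trial on which the second success occurs; negative binomial, r=2, p=0.782.
P(Y=3) = C(2,1) · p^2 · (1−p)^1
= 2 · 0.61152 · 0.218 = 0.26662

0.267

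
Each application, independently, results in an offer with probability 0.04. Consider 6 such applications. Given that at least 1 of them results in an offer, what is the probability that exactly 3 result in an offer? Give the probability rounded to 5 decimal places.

X ~ Binomial(6, 0.04). Want P(X=3 | X≥1) = P(X=3) / P(X≥1).
P(X=3) = C(6,3)·0.04^3·0.96^3 = 0.0011325
P(X≥1) = 1 − 0.7827578 = 0.2172422
Ratio = 0.0011325 / 0.2172422 = 0.0052129

0.00521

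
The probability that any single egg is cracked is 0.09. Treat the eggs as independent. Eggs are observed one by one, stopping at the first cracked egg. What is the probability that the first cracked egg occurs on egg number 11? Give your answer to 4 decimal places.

0.0350

Geometric (trials to first success), p = 0.09.
P(Y = 11) = (1−p)^10 · p = 0.38942 · 0.09 = 0.035047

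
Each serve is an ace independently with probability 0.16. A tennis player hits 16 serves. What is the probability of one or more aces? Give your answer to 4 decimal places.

0.9386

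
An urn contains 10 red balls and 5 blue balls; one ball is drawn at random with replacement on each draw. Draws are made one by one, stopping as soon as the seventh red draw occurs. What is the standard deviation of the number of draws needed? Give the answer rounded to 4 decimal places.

2.2913

Y = total draws until the seventh success; negative binomial with r=7, p=0.666667.
SD(Y) = √[r(1−p)/p²] = √(5.250000) = 2.291288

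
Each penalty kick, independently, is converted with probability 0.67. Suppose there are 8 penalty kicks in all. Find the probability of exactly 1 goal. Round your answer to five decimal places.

X ~ Binomial(n=8, p=0.67).
P(X=1) = C(8,1) · p^1 · (1−p)^7
= 8 · 0.67 · 0.00042618 = 0.0022843

0.00228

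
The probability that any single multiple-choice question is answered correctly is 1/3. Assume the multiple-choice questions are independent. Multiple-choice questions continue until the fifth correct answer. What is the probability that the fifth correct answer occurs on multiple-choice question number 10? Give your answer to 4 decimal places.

Y = trial on which the fifth success occurs; negative binomial, r=5, p=0.333333.
P(Y=10) = C(9,4) · p^5 · (1−p)^5
= 126 · 0.0041152 · 0.13169 = 0.068282

0.0683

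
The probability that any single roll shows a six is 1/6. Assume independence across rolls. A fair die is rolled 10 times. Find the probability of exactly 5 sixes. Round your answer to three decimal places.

0.013

X ~ Binomial(n=10, p=0.166667).
P(X=5) = C(10,5) · p^5 · (1−p)^5
= 252 · 0.0001286 · 0.40188 = 0.01302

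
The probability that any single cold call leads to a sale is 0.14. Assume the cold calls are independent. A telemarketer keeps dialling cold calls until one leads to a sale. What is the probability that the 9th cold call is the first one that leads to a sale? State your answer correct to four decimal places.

Geometric (trials to first success), p = 0.14.
P(Y = 9) = (1−p)^8 · p = 0.29922 · 0.14 = 0.041891

0.0419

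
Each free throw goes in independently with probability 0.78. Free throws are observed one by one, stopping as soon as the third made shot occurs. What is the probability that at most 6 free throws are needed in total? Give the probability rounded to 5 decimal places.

0.97610

Finishing within 6 free throws ⇔ at least 3 successes in the first 6. With X ~ Binomial(6, 0.78), P(Y ≤ 6) = 1 − P(X ≤ 2).
  k=0: C(6,0)·0.78^0·0.22^6 = 0.0001134
  k=1: C(6,1)·0.78^1·0.22^5 = 0.0024119
  k=2: C(6,2)·0.78^2·0.22^4 = 0.0213782
1 − 0.0239035 = 0.9760965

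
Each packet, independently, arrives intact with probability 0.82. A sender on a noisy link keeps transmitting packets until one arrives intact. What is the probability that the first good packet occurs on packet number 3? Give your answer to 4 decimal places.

Geometric (trials to first success), p = 0.82.
P(Y = 3) = (1−p)^2 · p = 0.0324 · 0.82 = 0.026568

0.0266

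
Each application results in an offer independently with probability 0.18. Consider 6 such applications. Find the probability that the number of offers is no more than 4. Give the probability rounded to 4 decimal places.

0.9990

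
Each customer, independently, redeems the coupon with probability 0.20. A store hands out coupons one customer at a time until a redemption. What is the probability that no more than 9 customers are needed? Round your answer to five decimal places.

0.86578

Y = number of customers to the first success; geometric, p = 0.20.
P(Y ≤ 9) = 1 − (1−p)^9 = 1 − 0.1342177 = 0.8657823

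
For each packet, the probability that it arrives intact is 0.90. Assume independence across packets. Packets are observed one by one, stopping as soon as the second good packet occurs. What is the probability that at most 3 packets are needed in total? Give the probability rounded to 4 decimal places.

0.9720

Finishing within 3 packets ⇔ at least 2 successes in the first 3. With X ~ Binomial(3, 0.90), P(Y ≤ 3) = 1 − P(X ≤ 1).
  k=0: C(3,0)·0.90^0·0.10^3 = 0.001000
  k=1: C(3,1)·0.90^1·0.10^2 = 0.027000
1 − 0.028000 = 0.972000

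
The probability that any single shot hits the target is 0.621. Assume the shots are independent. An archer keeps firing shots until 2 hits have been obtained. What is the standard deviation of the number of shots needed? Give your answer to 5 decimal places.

1.40198

Y = total shots until the second success; negative binomial with r=2, p=0.621.
SD(Y) = √[r(1−p)/p²] = √(1.9655586) = 1.4019838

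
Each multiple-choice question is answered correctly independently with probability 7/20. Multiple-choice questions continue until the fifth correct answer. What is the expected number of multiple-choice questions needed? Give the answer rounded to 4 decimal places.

Y = total multiple-choice questions until the fifth success; negative binomial with r=5, p=0.35.
E[Y] = r / p = 5 / 0.35 = 14.285714

14.2857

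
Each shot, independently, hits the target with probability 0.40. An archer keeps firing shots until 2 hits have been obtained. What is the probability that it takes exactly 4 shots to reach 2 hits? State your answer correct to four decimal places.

0.1728

Y = trial on which the second success occurs; negative binomial, r=2, p=0.40.
P(Y=4) = C(3,1) · p^2 · (1−p)^2
= 3 · 0.16 · 0.36 = 0.172800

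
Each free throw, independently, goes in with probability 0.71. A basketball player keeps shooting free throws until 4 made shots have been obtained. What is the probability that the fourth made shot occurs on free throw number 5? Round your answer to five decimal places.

Y = trial on which the fourth success occurs; negative binomial, r=4, p=0.71.
P(Y=5) = C(4,3) · p^4 · (1−p)^1
= 4 · 0.25412 · 0.29 = 0.2947755

0.29478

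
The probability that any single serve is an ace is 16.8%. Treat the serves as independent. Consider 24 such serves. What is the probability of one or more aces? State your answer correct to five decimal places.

P(at least one) = 1 − P(none) = 1 − (1 − 0.168)^24
= 1 − 0.0121049 = 0.9878951

0.98790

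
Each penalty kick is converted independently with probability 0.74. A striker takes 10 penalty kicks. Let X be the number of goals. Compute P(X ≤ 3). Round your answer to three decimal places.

0.004

X ~ Binomial(10, 0.74); P(X ≤ 3) = Σ C(10,k) p^k (1−p)^(10−k) over k:
  k=0: C(10,0)·0.74^0·0.26^10 = 0.00000
  k=1: C(10,1)·0.74^1·0.26^9 = 0.00004
  k=2: C(10,2)·0.74^2·0.26^8 = 0.00051
  k=3: C(10,3)·0.74^3·0.26^7 = 0.00391
Total = 0.00446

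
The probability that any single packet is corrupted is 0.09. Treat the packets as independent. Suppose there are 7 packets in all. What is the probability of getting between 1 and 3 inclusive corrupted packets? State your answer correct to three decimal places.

X ~ Binomial(7, 0.09); P(1 ≤ X ≤ 3) = Σ C(7,k) p^k (1−p)^(7−k) over k:
  k=1: C(7,1)·0.09^1·0.91^6 = 0.35776
  k=2: C(7,2)·0.09^2·0.91^5 = 0.10615
  k=3: C(7,3)·0.09^3·0.91^4 = 0.01750
Total = 0.48140

0.481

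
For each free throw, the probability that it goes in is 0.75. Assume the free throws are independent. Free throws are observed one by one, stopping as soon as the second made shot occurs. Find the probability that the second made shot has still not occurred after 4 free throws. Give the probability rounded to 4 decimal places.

0.0508

Needing more than 4 free throws ⇔ fewer than 2 successes in the first 4. With X ~ Binomial(4, 0.75), P(Y > 4) = P(X ≤ 1).
  k=0: C(4,0)·0.75^0·0.25^4 = 0.003906
  k=1: C(4,1)·0.75^1·0.25^3 = 0.046875
P(X ≤ 1) = 0.050781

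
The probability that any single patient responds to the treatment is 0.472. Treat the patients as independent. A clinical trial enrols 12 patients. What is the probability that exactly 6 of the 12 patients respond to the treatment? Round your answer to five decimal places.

X ~ Binomial(n=12, p=0.472).
P(X=6) = C(12,6) · p^6 · (1−p)^6
= 924 · 0.011057 · 0.021667 = 0.2213745

0.22137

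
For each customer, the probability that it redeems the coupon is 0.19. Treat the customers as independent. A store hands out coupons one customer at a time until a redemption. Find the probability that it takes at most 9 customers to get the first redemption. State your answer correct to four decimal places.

0.8499

Y = number of customers to the first success; geometric, p = 0.19.
P(Y ≤ 9) = 1 − (1−p)^9 = 1 − 0.150095 = 0.849905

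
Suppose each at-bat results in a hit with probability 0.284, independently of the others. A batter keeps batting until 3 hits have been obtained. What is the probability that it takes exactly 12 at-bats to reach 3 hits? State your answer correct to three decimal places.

0.062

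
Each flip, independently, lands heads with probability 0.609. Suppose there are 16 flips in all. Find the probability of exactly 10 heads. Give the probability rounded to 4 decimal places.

0.2008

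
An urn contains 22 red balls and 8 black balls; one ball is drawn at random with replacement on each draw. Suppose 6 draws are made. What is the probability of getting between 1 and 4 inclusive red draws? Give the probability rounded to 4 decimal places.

X ~ Binomial(6, 0.733333); P(1 ≤ X ≤ 4) = Σ C(6,k) p^k (1−p)^(6−k) over k:
  k=1: C(6,1)·0.733333^1·0.266667^5 = 0.005933
  k=2: C(6,2)·0.733333^2·0.266667^4 = 0.040791
  k=3: C(6,3)·0.733333^3·0.266667^3 = 0.149569
  k=4: C(6,4)·0.733333^4·0.266667^2 = 0.308485
Total = 0.504779

0.5048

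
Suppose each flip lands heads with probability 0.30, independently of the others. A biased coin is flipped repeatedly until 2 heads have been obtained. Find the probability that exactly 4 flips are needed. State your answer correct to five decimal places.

0.13230

Y = trial on which the second success occurs; negative binomial, r=2, p=0.30.
P(Y=4) = C(3,1) · p^2 · (1−p)^2
= 3 · 0.09 · 0.49 = 0.1323000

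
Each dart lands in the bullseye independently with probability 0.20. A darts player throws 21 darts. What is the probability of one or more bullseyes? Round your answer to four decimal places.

P(at least one) = 1 − P(none) = 1 − (1 − 0.20)^21
= 1 − 0.009223 = 0.990777

0.9908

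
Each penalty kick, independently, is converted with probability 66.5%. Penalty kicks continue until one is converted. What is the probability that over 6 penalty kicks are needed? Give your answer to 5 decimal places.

Y = number of penalty kicks to the first success; geometric, p = 0.665.
P(Y > 6) = P(first 6 all fail) = (1−p)^6 = 0.0014134

0.00141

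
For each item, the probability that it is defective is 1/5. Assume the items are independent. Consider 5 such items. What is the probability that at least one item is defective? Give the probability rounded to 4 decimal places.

P(at least one) = 1 − P(none) = 1 − (1 − 0.20)^5
= 1 − 0.327680 = 0.672320

0.6723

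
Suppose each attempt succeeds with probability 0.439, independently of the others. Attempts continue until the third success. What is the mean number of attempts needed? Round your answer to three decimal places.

6.834

Y = total attempts until the third success; negative binomial with r=3, p=0.439.
E[Y] = r / p = 3 / 0.439 = 6.83371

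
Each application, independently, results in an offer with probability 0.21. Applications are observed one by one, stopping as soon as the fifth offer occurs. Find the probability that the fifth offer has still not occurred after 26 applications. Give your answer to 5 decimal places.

Needing more than 26 applications ⇔ fewer than 5 successes in the first 26. With X ~ Binomial(26, 0.21), P(Y > 26) = P(X ≤ 4).
  k=0: C(26,0)·0.21^0·0.79^26 = 0.0021792
  k=1: C(26,1)·0.21^1·0.79^25 = 0.0150616
  k=2: C(26,2)·0.21^2·0.79^24 = 0.0500463
  k=3: C(26,3)·0.21^3·0.79^23 = 0.1064276
  k=4: C(26,4)·0.21^4·0.79^22 = 0.1626726
P(X ≤ 4) = 0.3363873

0.33639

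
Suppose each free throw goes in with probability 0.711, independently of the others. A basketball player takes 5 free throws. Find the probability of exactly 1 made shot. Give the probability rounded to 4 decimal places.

0.0248

X ~ Binomial(n=5, p=0.711).
P(X=1) = C(5,1) · p^1 · (1−p)^4
= 5 · 0.711 · 0.0069758 = 0.024799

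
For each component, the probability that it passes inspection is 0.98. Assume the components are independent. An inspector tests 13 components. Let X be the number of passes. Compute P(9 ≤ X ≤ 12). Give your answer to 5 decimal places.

X ~ Binomial(13, 0.98); P(9 ≤ X ≤ 12) = Σ C(13,k) p^k (1−p)^(13−k) over k:
  k=9: C(13,9)·0.98^9·0.02^4 = 0.0000954
  k=10: C(13,10)·0.98^10·0.02^3 = 0.0018695
  k=11: C(13,11)·0.98^11·0.02^2 = 0.0249828
  k=12: C(13,12)·0.98^12·0.02^1 = 0.2040263
Total = 0.2309740

0.23097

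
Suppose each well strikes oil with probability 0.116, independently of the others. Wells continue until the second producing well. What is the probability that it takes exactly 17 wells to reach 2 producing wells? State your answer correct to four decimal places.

Y = trial on which the second success occurs; negative binomial, r=2, p=0.116.
P(Y=17) = C(16,1) · p^2 · (1−p)^15
= 16 · 0.013456 · 0.15732 = 0.033870

0.0339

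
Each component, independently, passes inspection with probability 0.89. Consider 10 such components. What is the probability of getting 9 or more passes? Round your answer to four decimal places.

X ~ Binomial(10, 0.89); P(X ≥ 9) = Σ C(10,k) p^k (1−p)^(10−k) over k:
  k=9: C(10,9)·0.89^9·0.11^1 = 0.385392
  k=10: C(10,10)·0.89^10·0.11^0 = 0.311817
Total = 0.697209

0.6972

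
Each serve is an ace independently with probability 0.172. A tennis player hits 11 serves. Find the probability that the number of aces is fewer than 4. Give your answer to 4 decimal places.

0.8951

X ~ Binomial(11, 0.172); P(X ≤ 3) = Σ C(11,k) p^k (1−p)^(11−k) over k:
  k=0: C(11,0)·0.172^0·0.828^11 = 0.125410
  k=1: C(11,1)·0.172^1·0.828^10 = 0.286566
  k=2: C(11,2)·0.172^2·0.828^9 = 0.297641
  k=3: C(11,3)·0.172^3·0.828^8 = 0.185486
Total = 0.895104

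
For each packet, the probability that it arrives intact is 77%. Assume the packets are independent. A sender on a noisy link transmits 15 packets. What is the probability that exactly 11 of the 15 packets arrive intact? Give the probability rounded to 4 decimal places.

X ~ Binomial(n=15, p=0.77).
P(X=11) = C(15,11) · p^11 · (1−p)^4
= 1365 · 0.056415 · 0.0027984 = 0.215497

0.2155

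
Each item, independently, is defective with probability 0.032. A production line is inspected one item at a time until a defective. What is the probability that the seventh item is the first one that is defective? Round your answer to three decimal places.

0.026

Geometric (trials to first success), p = 0.032.
P(Y = 7) = (1−p)^6 · p = 0.82272 · 0.032 = 0.02633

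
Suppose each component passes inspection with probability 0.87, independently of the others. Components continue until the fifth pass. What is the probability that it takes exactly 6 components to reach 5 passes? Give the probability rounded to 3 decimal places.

0.324

Y = trial on which the fifth success occurs; negative binomial, r=5, p=0.87.
P(Y=6) = C(5,4) · p^5 · (1−p)^1
= 5 · 0.49842 · 0.13 = 0.32397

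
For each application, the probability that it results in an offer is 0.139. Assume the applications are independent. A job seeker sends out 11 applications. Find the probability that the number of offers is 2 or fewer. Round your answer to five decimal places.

0.81142

X ~ Binomial(11, 0.139); P(X ≤ 2) = Σ C(11,k) p^k (1−p)^(11−k) over k:
  k=0: C(11,0)·0.139^0·0.861^11 = 0.1927679
  k=1: C(11,1)·0.139^1·0.861^10 = 0.3423253
  k=2: C(11,2)·0.139^2·0.861^9 = 0.2763253
Total = 0.8114185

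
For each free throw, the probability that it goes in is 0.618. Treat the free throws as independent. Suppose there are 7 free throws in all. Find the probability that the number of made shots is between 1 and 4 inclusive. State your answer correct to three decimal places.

0.539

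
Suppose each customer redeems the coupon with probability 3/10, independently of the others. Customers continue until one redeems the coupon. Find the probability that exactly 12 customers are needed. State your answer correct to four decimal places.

Geometric (trials to first success), p = 0.30.
P(Y = 12) = (1−p)^11 · p = 0.019773 · 0.30 = 0.005932

0.0059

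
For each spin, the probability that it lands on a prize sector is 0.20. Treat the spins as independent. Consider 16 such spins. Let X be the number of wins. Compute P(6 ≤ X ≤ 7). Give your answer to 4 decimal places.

X ~ Binomial(16, 0.20); P(6 ≤ X ≤ 7) = Σ C(16,k) p^k (1−p)^(16−k) over k:
  k=6: C(16,6)·0.20^6·0.80^10 = 0.055031
  k=7: C(16,7)·0.20^7·0.80^9 = 0.019654
Total = 0.074684

0.0747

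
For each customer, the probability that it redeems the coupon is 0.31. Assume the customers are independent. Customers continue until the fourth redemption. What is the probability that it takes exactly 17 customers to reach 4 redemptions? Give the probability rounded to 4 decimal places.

0.0416

Y = trial on which the fourth success occurs; negative binomial, r=4, p=0.31.
P(Y=17) = C(16,3) · p^4 · (1−p)^13
= 560 · 0.0092352 · 0.008036 = 0.041560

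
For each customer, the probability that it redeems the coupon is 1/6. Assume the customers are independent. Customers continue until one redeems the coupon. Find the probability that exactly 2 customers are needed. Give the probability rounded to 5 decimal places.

Geometric (trials to first success), p = 0.166667.
P(Y = 2) = (1−p)^1 · p = 0.83333 · 0.166667 = 0.1388889

0.13889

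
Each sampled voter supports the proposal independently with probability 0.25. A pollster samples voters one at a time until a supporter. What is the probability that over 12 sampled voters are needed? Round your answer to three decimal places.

0.032

Y = number of sampled voters to the first success; geometric, p = 0.25.
P(Y > 12) = P(first 12 all fail) = (1−p)^12 = 0.03168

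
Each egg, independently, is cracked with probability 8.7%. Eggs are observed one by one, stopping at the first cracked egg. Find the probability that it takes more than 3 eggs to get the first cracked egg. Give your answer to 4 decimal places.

0.7610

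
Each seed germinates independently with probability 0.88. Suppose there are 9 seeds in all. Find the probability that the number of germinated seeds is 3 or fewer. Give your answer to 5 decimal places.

0.00018

X ~ Binomial(9, 0.88); P(X ≤ 3) = Σ C(9,k) p^k (1−p)^(9−k) over k:
  k=0: C(9,0)·0.88^0·0.12^9 = 0.0000000
  k=1: C(9,1)·0.88^1·0.12^8 = 0.0000003
  k=2: C(9,2)·0.88^2·0.12^7 = 0.0000100
  k=3: C(9,3)·0.88^3·0.12^6 = 0.0001709
Total = 0.0001813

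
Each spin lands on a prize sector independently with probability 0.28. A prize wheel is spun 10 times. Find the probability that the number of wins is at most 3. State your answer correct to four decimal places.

0.7021

X ~ Binomial(10, 0.28); P(X ≤ 3) = Σ C(10,k) p^k (1−p)^(10−k) over k:
  k=0: C(10,0)·0.28^0·0.72^10 = 0.037439
  k=1: C(10,1)·0.28^1·0.72^9 = 0.145596
  k=2: C(10,2)·0.28^2·0.72^8 = 0.254794
  k=3: C(10,3)·0.28^3·0.72^7 = 0.264230
Total = 0.702059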